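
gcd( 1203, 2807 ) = 401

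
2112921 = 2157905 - 44984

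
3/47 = 3/47 = 0.06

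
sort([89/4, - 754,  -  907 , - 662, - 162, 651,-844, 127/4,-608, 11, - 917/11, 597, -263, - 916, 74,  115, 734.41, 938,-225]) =[-916,  -  907, - 844, - 754, -662, - 608, - 263, - 225, - 162, - 917/11, 11,89/4, 127/4, 74,115, 597,651, 734.41, 938]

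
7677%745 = 227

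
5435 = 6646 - 1211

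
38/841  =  38/841 =0.05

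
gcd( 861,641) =1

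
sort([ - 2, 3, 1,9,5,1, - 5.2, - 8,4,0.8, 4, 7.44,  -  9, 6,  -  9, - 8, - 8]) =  [ - 9,-9, - 8, - 8, - 8,  -  5.2, - 2,0.8,1, 1,3, 4,4 , 5,6 , 7.44, 9]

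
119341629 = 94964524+24377105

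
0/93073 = 0 = 0.00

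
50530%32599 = 17931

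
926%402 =122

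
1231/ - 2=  - 1231/2 = - 615.50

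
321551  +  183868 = 505419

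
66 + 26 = 92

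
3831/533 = 3831/533 = 7.19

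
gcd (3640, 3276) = 364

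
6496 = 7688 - 1192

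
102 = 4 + 98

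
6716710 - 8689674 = - 1972964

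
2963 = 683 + 2280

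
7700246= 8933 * 862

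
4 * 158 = 632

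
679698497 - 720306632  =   - 40608135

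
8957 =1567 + 7390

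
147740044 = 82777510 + 64962534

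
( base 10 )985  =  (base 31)10o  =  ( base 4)33121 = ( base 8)1731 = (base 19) 2dg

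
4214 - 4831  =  - 617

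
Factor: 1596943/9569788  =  2^( - 2)*29^1*53^1*1039^1*2392447^(- 1 )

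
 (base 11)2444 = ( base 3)11101022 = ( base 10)3194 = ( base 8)6172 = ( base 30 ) 3GE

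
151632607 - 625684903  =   - 474052296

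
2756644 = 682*4042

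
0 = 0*355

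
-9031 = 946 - 9977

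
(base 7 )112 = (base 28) 22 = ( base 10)58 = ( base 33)1p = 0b111010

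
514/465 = 514/465 = 1.11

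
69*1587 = 109503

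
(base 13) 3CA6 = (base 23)gcf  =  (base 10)8755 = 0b10001000110011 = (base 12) 5097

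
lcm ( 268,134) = 268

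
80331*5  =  401655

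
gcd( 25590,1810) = 10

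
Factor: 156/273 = 2^2*7^( - 1 ) =4/7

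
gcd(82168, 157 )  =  1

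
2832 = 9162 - 6330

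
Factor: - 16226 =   -  2^1*7^1*19^1*61^1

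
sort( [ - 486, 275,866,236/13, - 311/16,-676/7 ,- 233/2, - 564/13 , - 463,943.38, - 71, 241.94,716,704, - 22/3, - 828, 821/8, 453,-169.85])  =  [-828, - 486 , - 463 , - 169.85, - 233/2,-676/7, - 71,-564/13,-311/16, - 22/3,236/13,821/8, 241.94,275,453, 704,716,866,943.38]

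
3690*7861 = 29007090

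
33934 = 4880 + 29054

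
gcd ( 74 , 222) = 74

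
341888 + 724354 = 1066242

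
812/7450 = 406/3725 = 0.11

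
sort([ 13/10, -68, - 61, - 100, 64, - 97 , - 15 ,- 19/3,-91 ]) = [  -  100, - 97, - 91, - 68, - 61, - 15,-19/3, 13/10,64] 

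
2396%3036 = 2396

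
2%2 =0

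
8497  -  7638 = 859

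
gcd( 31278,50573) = 1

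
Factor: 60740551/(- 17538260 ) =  - 2^( - 2 )*5^ ( - 1)*113^1*537527^1*876913^( - 1) 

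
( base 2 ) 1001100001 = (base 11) 504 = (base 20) 1A9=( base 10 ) 609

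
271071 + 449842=720913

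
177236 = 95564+81672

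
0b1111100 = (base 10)124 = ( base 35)3J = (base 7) 235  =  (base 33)3p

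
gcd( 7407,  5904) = 9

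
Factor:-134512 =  - 2^4*7^1*1201^1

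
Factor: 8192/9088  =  64/71 = 2^6 *71^( - 1) 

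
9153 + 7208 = 16361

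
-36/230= - 1 + 97/115 = - 0.16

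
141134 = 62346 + 78788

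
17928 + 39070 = 56998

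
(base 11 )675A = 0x22C2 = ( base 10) 8898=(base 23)GIK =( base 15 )2983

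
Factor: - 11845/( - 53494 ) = 2^ ( - 1)*5^1*7^(  -  1)*23^1*103^1*3821^( - 1 )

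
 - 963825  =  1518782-2482607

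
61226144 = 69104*886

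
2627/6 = 437 + 5/6= 437.83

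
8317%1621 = 212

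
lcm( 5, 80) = 80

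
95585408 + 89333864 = 184919272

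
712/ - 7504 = - 89/938= -  0.09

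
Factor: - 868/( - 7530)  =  2^1 * 3^ ( - 1)*5^( - 1)*7^1*31^1*251^ ( -1) = 434/3765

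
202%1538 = 202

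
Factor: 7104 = 2^6*3^1  *37^1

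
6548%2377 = 1794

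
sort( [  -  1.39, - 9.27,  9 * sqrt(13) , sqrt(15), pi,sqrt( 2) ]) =[-9.27,-1.39,sqrt(2 ),pi,sqrt( 15 ), 9*sqrt(13)] 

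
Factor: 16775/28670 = 55/94 = 2^(-1)*5^1*11^1 * 47^( - 1)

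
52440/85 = 10488/17 = 616.94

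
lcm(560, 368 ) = 12880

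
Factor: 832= 2^6*13^1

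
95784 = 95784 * 1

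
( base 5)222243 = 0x1E8F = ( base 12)463b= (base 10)7823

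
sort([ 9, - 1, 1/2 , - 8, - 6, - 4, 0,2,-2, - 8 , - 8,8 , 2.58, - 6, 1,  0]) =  [ - 8,-8, - 8,-6,-6,  -  4,-2, - 1, 0,0,1/2, 1, 2, 2.58, 8, 9]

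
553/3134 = 553/3134 = 0.18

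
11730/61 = 192 + 18/61 = 192.30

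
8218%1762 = 1170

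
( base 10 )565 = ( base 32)HL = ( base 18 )1d7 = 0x235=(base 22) 13f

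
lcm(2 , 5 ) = 10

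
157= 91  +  66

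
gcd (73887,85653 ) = 3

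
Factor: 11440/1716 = 2^2*3^ (  -  1) *5^1 = 20/3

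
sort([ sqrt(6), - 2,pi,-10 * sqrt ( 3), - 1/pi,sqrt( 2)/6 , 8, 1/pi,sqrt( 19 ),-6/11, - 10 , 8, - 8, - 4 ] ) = [ - 10*sqrt( 3 ), - 10, - 8, - 4 , - 2, - 6/11 , - 1/pi, sqrt(2 )/6,1/pi , sqrt (6 ),pi,sqrt(19), 8  ,  8 ] 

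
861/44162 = 861/44162 =0.02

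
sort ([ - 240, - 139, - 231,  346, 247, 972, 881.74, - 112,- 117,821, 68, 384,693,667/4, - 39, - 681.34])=[ - 681.34, - 240, - 231, - 139,-117, - 112,  -  39,68,  667/4,  247,346,  384, 693, 821, 881.74,  972]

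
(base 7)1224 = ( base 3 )122000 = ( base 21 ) 10I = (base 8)713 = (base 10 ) 459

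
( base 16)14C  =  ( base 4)11030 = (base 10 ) 332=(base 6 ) 1312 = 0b101001100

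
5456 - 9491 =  - 4035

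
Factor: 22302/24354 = 7^1 * 11^( - 1 )*41^( - 1)*59^1 = 413/451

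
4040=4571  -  531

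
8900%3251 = 2398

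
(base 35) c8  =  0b110101100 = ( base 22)ja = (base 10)428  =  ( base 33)cw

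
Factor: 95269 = 47^1*2027^1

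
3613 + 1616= 5229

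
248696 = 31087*8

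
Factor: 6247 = 6247^1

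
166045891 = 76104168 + 89941723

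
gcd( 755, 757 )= 1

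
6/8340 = 1/1390 = 0.00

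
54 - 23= 31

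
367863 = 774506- 406643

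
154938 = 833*186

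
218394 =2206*99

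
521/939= 521/939= 0.55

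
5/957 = 5/957 = 0.01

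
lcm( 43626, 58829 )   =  3882714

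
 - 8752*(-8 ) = 70016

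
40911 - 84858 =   -  43947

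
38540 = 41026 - 2486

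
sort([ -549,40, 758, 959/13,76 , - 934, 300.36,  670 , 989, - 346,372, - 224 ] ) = [ - 934, - 549, - 346, - 224,40, 959/13,76,  300.36, 372,670 , 758 , 989]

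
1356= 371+985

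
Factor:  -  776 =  - 2^3* 97^1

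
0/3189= 0 = 0.00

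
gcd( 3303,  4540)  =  1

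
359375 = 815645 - 456270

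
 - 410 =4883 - 5293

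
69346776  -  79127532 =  - 9780756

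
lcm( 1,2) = 2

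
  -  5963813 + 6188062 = 224249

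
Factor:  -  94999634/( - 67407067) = 2^1*  7^ ( - 1)*13^(-1 )*740737^ ( - 1)*47499817^1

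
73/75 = 73/75 = 0.97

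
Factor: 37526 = 2^1 * 29^1 * 647^1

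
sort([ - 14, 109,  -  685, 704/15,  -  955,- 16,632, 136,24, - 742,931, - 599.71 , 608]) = [  -  955, - 742, - 685, - 599.71, - 16, - 14, 24,704/15,109,136, 608, 632,931 ]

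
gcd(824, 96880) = 8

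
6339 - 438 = 5901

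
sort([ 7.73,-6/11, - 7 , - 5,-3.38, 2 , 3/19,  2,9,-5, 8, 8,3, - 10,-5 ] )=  [-10, - 7,- 5,-5, - 5, - 3.38, - 6/11, 3/19,  2, 2, 3,  7.73, 8,8, 9]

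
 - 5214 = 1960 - 7174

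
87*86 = 7482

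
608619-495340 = 113279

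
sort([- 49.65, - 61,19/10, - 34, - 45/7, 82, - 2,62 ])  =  [ - 61,-49.65,-34,- 45/7, -2, 19/10, 62, 82] 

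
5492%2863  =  2629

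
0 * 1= 0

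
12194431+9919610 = 22114041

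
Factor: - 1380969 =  - 3^5*5683^1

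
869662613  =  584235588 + 285427025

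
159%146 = 13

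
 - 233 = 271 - 504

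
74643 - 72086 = 2557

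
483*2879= 1390557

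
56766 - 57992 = - 1226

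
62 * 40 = 2480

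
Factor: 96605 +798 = 97403 = 257^1 *379^1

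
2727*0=0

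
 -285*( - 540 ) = 153900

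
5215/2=2607 + 1/2 = 2607.50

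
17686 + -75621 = - 57935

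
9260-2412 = 6848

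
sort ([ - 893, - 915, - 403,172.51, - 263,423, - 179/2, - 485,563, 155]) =[  -  915,-893, - 485, - 403, - 263, - 179/2,155,172.51,423, 563]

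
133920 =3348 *40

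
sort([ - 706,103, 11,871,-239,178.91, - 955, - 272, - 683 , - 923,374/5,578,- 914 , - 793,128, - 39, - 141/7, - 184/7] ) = [ - 955,-923,  -  914, - 793, - 706, - 683, - 272, -239 , - 39,  -  184/7, - 141/7,11,374/5,103,128,178.91,578,871]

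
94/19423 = 94/19423=0.00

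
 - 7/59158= - 7/59158 = - 0.00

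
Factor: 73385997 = 3^1*24461999^1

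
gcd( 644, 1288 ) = 644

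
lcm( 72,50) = 1800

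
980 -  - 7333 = 8313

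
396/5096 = 99/1274 = 0.08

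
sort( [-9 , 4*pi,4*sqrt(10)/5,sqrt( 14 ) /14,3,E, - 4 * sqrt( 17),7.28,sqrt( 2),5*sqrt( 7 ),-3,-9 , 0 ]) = [ - 4 *sqrt( 17),-9, - 9, - 3,0,sqrt(14 )/14,sqrt(2),4 * sqrt(10 ) /5,E,3,7.28, 4*pi , 5*sqrt(7)]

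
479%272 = 207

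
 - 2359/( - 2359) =1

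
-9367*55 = - 515185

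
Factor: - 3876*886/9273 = -2^3*11^( - 1 )*17^1*19^1 * 281^( - 1 )  *443^1 = - 1144712/3091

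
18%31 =18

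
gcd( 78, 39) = 39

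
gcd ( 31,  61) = 1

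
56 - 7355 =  - 7299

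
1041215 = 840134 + 201081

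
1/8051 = 1/8051  =  0.00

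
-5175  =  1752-6927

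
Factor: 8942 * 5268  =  2^3*3^1*17^1 * 263^1*439^1 = 47106456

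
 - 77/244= - 77/244= - 0.32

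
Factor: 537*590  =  316830=2^1 * 3^1*5^1 * 59^1*179^1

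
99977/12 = 99977/12= 8331.42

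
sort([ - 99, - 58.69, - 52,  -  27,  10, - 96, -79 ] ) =[ - 99 , - 96 , - 79,- 58.69, - 52, - 27 , 10 ]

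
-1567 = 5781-7348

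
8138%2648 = 194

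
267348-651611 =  - 384263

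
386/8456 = 193/4228 = 0.05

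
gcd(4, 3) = 1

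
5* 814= 4070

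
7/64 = 7/64 = 0.11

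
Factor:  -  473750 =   -  2^1*5^4*379^1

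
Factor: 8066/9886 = 4033/4943 = 37^1*109^1*4943^( - 1)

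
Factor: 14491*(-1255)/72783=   -  18186205/72783=-3^(-2) * 5^1*43^1 * 251^1*337^1*8087^(  -  1)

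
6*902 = 5412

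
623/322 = 89/46 = 1.93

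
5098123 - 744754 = 4353369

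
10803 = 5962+4841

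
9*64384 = 579456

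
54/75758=27/37879 =0.00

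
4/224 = 1/56 = 0.02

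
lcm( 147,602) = 12642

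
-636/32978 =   -  1 + 16171/16489=- 0.02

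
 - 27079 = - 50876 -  - 23797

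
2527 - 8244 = - 5717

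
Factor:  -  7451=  - 7451^1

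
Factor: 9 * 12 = 108= 2^2*3^3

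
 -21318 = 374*( - 57)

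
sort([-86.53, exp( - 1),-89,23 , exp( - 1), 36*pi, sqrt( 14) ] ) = [ - 89, - 86.53,exp( - 1),exp(-1),sqrt( 14), 23, 36 *pi ]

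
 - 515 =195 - 710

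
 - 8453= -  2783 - 5670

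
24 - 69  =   - 45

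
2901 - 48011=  - 45110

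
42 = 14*3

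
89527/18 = 89527/18 = 4973.72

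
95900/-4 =-23975 + 0/1 = -23975.00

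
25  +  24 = 49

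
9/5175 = 1/575 = 0.00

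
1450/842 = 1 + 304/421 = 1.72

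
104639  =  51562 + 53077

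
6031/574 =6031/574 = 10.51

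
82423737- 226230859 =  - 143807122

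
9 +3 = 12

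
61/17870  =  61/17870 = 0.00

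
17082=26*657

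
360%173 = 14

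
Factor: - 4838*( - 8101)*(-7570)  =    -  296688269660 = - 2^2*5^1*41^1*59^1*757^1*8101^1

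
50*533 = 26650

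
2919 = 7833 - 4914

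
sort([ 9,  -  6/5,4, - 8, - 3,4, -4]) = [  -  8, - 4 ,-3 ,  -  6/5,4,4,9] 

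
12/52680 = 1/4390 = 0.00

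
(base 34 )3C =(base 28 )42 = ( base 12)96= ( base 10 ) 114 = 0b1110010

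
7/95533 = 7/95533=0.00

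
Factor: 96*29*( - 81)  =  -225504 = - 2^5*3^5*29^1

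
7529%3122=1285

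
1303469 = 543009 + 760460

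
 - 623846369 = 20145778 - 643992147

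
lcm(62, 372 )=372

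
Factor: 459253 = 353^1 * 1301^1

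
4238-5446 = - 1208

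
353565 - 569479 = -215914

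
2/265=2/265  =  0.01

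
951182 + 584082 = 1535264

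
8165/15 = 1633/3 = 544.33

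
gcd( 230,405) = 5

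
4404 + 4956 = 9360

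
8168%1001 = 160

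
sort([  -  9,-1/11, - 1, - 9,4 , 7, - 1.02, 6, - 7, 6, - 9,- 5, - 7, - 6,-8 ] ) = [ - 9,  -  9,- 9, - 8,-7, - 7,- 6, - 5, - 1.02,-1, - 1/11, 4, 6,6, 7]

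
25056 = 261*96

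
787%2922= 787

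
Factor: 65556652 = 2^2*7^1 * 2341309^1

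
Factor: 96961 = 47^1*2063^1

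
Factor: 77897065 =5^1*15579413^1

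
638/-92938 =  -319/46469 = - 0.01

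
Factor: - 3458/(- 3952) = 7/8 = 2^( - 3) *7^1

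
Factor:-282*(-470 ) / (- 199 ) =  -132540/199= - 2^2*3^1*5^1*47^2 *199^ (- 1 )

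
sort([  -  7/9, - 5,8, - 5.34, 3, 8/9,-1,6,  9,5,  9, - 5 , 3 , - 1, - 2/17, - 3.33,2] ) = [ - 5.34, - 5, - 5,-3.33, - 1, - 1, - 7/9, - 2/17 , 8/9, 2 , 3,  3,5,6,8, 9,9]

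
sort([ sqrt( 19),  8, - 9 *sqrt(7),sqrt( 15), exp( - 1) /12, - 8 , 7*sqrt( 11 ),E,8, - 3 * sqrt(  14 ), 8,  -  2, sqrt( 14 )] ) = [ - 9*sqrt( 7 ), - 3*sqrt ( 14 ), - 8, - 2,exp( - 1 )/12,E, sqrt(14 ),sqrt ( 15),sqrt(19 ),8,8,  8, 7*sqrt(11 ) ] 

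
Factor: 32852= 2^2*43^1 *191^1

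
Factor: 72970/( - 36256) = -36485/18128 = -2^( - 4 )*5^1 *11^(-1) * 103^ ( - 1)*7297^1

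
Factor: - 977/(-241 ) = 241^(  -  1)*977^1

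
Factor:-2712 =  - 2^3*3^1*113^1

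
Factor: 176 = 2^4*11^1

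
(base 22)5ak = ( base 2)101001100100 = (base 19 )770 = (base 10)2660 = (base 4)221210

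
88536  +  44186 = 132722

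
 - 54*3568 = - 192672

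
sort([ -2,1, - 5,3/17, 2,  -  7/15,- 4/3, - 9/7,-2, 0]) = [  -  5, - 2, -2, - 4/3, - 9/7,-7/15, 0, 3/17,  1,2]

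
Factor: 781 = 11^1 * 71^1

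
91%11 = 3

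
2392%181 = 39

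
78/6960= 13/1160 = 0.01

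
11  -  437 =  - 426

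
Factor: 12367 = 83^1*149^1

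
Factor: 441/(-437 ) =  - 3^2*7^2*19^(- 1)*23^ (-1 ) 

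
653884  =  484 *1351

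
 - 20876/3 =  - 20876/3 =- 6958.67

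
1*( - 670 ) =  - 670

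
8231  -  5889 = 2342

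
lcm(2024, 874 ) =38456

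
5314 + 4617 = 9931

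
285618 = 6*47603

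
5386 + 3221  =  8607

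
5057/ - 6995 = - 1+1938/6995 = - 0.72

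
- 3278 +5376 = 2098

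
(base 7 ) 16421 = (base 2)1001000111110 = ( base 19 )CHF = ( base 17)G2C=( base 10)4670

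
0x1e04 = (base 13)3661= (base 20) J44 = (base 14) 2b2c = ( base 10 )7684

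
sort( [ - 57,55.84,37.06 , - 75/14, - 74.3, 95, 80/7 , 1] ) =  [ - 74.3, - 57,  -  75/14,  1,80/7,37.06, 55.84, 95]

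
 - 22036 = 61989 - 84025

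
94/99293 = 94/99293 = 0.00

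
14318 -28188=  - 13870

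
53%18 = 17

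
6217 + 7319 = 13536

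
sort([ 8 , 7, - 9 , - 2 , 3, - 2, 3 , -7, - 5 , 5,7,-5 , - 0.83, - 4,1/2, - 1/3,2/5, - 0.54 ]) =[-9, - 7,-5,-5 ,-4, - 2,-2, - 0.83, - 0.54, - 1/3, 2/5 , 1/2,3, 3,5, 7,7, 8]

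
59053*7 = 413371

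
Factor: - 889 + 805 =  - 2^2*3^1*7^1=-  84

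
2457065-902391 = 1554674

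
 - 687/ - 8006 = 687/8006 = 0.09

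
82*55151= 4522382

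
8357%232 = 5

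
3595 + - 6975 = -3380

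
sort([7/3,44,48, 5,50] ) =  [ 7/3,5,44,48, 50 ]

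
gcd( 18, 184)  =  2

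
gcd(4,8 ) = 4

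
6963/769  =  9 + 42/769 = 9.05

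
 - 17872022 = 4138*( - 4319) 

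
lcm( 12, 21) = 84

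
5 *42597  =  212985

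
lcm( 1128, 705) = 5640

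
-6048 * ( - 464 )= 2806272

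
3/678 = 1/226 = 0.00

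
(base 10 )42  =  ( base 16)2A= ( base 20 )22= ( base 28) 1E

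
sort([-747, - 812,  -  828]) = [ - 828,-812, - 747 ] 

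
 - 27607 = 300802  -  328409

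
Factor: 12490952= 2^3*593^1*2633^1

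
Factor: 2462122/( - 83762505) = - 2^1 * 3^( - 4)*5^(-1)*13^1*281^1*337^1*206821^( - 1)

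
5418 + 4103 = 9521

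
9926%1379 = 273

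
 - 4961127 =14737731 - 19698858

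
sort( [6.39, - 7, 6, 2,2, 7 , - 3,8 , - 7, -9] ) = [ - 9 , - 7, -7, - 3,2,2,6,6.39,7,8 ]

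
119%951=119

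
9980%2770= 1670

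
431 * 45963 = 19810053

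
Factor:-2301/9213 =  - 767/3071 = - 13^1*37^( - 1 )*59^1*  83^(  -  1) 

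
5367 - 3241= 2126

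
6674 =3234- -3440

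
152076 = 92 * 1653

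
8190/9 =910 = 910.00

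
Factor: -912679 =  - 17^1*37^1*1451^1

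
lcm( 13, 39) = 39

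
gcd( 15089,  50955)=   79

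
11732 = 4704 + 7028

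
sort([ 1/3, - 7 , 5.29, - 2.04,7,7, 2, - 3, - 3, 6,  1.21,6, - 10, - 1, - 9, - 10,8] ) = [ - 10, - 10, - 9, - 7,  -  3,-3, - 2.04, - 1,1/3, 1.21,  2, 5.29,  6,6, 7,7,8 ] 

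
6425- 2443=3982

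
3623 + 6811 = 10434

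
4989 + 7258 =12247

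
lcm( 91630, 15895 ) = 1557710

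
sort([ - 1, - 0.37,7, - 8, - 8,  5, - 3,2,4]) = [ - 8, - 8 ,-3, - 1, - 0.37, 2,4,5,7 ]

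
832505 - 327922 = 504583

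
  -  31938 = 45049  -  76987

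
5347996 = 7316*731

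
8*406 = 3248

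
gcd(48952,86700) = 4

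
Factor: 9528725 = 5^2*113^1*3373^1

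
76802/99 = 775 + 7/9 = 775.78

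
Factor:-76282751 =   -  269^1*283579^1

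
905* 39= 35295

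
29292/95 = 308+ 32/95 = 308.34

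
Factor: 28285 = 5^1*5657^1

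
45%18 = 9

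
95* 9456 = 898320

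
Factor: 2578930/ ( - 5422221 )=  - 2^1*3^(-4) * 5^1*  7^( - 1)*73^(- 1 )*131^( - 1)*257893^1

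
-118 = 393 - 511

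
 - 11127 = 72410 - 83537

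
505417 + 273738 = 779155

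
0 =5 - 5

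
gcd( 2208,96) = 96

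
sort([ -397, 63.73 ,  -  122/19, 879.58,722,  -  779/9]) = [-397,  -  779/9,- 122/19,  63.73, 722,879.58]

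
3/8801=3/8801 = 0.00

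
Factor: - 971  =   - 971^1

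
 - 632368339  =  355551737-987920076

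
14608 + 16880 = 31488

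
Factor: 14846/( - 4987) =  - 2^1 * 13^1*571^1*4987^( - 1)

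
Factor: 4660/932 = 5 = 5^1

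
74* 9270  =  685980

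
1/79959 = 1/79959 = 0.00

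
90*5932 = 533880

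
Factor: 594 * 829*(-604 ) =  - 297425304  =  - 2^3 * 3^3*11^1*151^1*829^1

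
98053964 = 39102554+58951410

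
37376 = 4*9344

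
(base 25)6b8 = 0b111111000001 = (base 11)3037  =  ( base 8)7701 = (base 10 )4033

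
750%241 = 27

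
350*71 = 24850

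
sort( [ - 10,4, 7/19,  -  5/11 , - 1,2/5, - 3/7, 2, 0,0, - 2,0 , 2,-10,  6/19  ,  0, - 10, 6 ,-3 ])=[ - 10, - 10 ,-10, - 3,-2 , - 1, - 5/11,-3/7,0, 0,  0, 0, 6/19, 7/19,2/5,2,2,  4,6]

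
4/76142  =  2/38071 =0.00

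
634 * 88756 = 56271304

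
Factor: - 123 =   -  3^1 * 41^1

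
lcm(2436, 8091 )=226548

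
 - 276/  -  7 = 276/7=39.43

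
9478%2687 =1417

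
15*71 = 1065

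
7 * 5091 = 35637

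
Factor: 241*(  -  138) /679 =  - 33258/679 = -2^1 *3^1* 7^( - 1)*23^1*97^( - 1)* 241^1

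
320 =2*160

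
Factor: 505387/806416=2^( - 4)*13^(  -  1)*83^1 * 3877^( -1)  *  6089^1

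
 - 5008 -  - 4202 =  - 806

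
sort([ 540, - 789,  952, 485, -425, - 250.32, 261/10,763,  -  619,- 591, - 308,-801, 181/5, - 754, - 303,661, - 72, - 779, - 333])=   [ - 801, - 789, - 779,-754, - 619, - 591, - 425,- 333, - 308,-303, - 250.32,-72, 261/10, 181/5, 485,540, 661, 763, 952]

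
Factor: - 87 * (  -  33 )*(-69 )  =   - 3^3*11^1 * 23^1* 29^1 =- 198099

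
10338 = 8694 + 1644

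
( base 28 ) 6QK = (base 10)5452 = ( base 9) 7427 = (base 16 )154C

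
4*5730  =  22920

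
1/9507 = 1/9507 = 0.00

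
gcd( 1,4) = 1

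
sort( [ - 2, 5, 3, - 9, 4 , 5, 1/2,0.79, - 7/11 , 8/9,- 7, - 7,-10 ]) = [ - 10, - 9, - 7,-7, - 2,- 7/11, 1/2 , 0.79, 8/9, 3, 4, 5,5]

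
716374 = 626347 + 90027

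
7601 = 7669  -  68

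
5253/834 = 1751/278=6.30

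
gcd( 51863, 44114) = 7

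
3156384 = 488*6468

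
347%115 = 2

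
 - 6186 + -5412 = -11598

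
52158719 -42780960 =9377759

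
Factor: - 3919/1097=-1097^( - 1 )*3919^1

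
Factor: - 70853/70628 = - 2^(-2)*17657^ ( - 1)*70853^1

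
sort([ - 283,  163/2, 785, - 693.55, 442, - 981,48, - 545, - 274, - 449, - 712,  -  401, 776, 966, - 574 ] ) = [ - 981,-712, - 693.55,-574, - 545, - 449, - 401 , - 283, - 274,48,163/2 , 442, 776,785,  966]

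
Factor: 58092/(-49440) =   -  2^( - 3 )*5^( - 1) * 47^1 = -47/40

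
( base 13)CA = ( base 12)11a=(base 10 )166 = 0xa6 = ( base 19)8E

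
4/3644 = 1/911 = 0.00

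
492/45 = 164/15  =  10.93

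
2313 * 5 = 11565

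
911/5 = 182 + 1/5 = 182.20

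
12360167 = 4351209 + 8008958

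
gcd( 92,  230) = 46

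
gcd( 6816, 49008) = 48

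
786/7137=262/2379 = 0.11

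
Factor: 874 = 2^1*19^1 * 23^1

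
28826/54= 533 + 22/27 = 533.81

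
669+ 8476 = 9145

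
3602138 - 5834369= - 2232231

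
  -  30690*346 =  - 10618740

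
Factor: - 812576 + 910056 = 97480 = 2^3*5^1* 2437^1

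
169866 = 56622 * 3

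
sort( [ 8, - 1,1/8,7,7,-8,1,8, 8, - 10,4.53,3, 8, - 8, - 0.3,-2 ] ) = [ - 10, - 8, - 8 ,- 2, - 1, - 0.3,1/8,1,3, 4.53, 7,7,  8,8,8 , 8 ]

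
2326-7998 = - 5672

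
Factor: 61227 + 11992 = 73219 = 17^1 * 59^1*73^1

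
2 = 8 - 6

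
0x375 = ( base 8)1565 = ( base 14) 473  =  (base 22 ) 1i5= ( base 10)885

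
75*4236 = 317700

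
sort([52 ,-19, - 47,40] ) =[ - 47, - 19 , 40,52] 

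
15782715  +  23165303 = 38948018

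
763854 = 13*58758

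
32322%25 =22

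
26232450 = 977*26850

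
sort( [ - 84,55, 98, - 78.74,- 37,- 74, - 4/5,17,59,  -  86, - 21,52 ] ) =[  -  86,-84,  -  78.74 , - 74, - 37, - 21, - 4/5,  17,52,55 , 59 , 98 ] 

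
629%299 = 31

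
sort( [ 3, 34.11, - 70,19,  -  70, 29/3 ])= [ - 70, - 70, 3,29/3, 19,34.11]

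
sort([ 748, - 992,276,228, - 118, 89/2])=[ - 992, - 118, 89/2, 228, 276, 748]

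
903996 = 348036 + 555960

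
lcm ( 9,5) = 45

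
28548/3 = 9516 = 9516.00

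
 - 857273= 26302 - 883575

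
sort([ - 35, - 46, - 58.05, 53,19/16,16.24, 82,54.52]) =[-58.05 , - 46, - 35,19/16,16.24,53, 54.52,82] 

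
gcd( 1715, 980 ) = 245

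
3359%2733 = 626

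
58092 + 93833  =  151925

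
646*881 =569126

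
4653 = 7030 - 2377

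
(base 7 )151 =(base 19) 49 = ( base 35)2f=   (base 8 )125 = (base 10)85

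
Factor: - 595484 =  - 2^2*41^1*3631^1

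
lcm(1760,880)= 1760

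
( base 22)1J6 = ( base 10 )908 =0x38c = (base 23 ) 1gb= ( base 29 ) 129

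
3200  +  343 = 3543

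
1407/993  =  469/331=1.42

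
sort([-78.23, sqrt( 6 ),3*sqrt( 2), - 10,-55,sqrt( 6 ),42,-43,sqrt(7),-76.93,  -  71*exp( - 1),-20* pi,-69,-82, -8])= [-82,-78.23, - 76.93, - 69,-20*pi,-55, - 43, - 71*exp(-1 ),-10,  -  8,sqrt(6 ), sqrt( 6 ) , sqrt( 7 ),3*sqrt(2),42] 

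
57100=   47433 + 9667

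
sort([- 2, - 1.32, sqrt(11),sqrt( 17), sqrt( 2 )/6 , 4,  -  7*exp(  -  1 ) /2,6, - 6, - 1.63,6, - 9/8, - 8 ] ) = [ - 8, - 6,-2, - 1.63,- 1.32, - 7*exp( - 1)/2, - 9/8,  sqrt (2)/6,sqrt( 11 ),4, sqrt ( 17), 6,6]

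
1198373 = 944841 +253532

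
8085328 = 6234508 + 1850820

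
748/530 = 1 + 109/265= 1.41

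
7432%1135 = 622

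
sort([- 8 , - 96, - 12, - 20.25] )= [ - 96,  -  20.25,-12, - 8 ]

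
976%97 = 6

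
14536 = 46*316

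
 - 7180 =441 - 7621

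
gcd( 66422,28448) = 2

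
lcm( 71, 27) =1917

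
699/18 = 233/6=38.83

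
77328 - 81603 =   -  4275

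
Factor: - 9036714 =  - 2^1*3^1 * 97^1 * 15527^1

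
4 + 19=23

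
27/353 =27/353= 0.08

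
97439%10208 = 5567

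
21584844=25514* 846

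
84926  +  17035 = 101961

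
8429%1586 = 499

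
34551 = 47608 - 13057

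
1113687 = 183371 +930316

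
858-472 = 386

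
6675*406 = 2710050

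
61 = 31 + 30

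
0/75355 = 0  =  0.00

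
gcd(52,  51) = 1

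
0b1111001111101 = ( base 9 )11632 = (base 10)7805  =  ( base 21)hee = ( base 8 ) 17175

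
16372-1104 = 15268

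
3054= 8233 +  - 5179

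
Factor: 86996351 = 13^1*67^1*99881^1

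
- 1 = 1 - 2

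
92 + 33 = 125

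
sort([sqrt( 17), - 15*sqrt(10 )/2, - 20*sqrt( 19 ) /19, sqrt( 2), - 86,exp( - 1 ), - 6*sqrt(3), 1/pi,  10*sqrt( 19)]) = [ - 86, - 15*sqrt( 10)/2, - 6*sqrt( 3), - 20*sqrt(19)/19,  1/pi, exp( - 1),sqrt(2 ),sqrt(17), 10 * sqrt(19 )]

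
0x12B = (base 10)299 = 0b100101011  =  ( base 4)10223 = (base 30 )9t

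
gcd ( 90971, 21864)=1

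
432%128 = 48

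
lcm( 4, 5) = 20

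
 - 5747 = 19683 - 25430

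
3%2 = 1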